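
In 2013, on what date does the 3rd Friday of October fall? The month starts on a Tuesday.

2013-10-18

October 2013 begins on a Tuesday, so the first Friday is October 4 (3 days later).
The 3rd Friday is 2 weeks later: 4 + 14 = 18.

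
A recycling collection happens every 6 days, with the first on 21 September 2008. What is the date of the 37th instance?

25 April 2009

The 37th occurrence is 36 intervals after the first: 36 × 6 = 216 days after 21 September 2008.
September has 30 days — 9 days to the end of September leaves 207.
October has 31 days (176 left).
November has 30 days (146 left).
December has 31 days (115 left).
January has 31 days (84 left).
February has 28 days (56 left).
March has 31 days (25 left).
25 days into April → 25 April 2009.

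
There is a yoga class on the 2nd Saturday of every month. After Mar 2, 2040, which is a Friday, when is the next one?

Mar 10, 2040

Mar 2040 starts on a Thursday; its first Saturday is the 3rd, so the 2nd Saturday is the 10th — Mar 10, 2040.
Mar 10, 2040 is after Mar 2, 2040, so that is the next one.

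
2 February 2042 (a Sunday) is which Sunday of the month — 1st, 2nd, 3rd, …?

1st

Day 2 falls in week ⌈2/7⌉ of the month.
Days 1–7 hold the 1st Sunday, 8–14 the 2nd, 15–21 the 3rd, 22–28 the 4th, 29–31 the 5th.
2 is in the range for the 1st.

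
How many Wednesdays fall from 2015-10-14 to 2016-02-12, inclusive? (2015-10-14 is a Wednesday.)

2015-10-14 is a Wednesday; the first Wednesday on or after it is 2015-10-14.
From 2015-10-14 to 2016-02-12: 17 + 30 + 31 + 31 + 12 = 121 days (rest of October, November, December, January, February).
121 ÷ 7 = 17 full weeks with remainder 2, so 17 more Wednesdays after the first → 18.

18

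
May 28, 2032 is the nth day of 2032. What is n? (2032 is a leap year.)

149

Days in months before May: 31 + 29 + 31 + 30 = 121.
Plus 28 days into May → day 149.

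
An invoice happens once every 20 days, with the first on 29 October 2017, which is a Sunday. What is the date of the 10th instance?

27 April 2018

The 10th occurrence is 9 intervals after the first: 9 × 20 = 180 days after 29 October 2017.
October has 31 days — 2 days to the end of October leaves 178.
November has 30 days (148 left).
December has 31 days (117 left).
January has 31 days (86 left).
February has 28 days (58 left).
March has 31 days (27 left).
27 days into April → 27 April 2018.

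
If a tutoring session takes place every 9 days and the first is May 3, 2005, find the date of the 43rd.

May 16, 2006

The 43rd occurrence is 42 intervals after the first: 42 × 9 = 378 days after May 3, 2005.
May has 31 days — 28 days to the end of May leaves 350.
June has 30 days (320 left).
July has 31 days (289 left).
August has 31 days (258 left).
September has 30 days (228 left).
October has 31 days (197 left).
November has 30 days (167 left).
December has 31 days (136 left).
January has 31 days (105 left).
February has 28 days (77 left).
March has 31 days (46 left).
April has 30 days (16 left).
16 days into May → May 16, 2006.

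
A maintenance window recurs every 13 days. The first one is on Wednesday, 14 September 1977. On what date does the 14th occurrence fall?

The 14th occurrence is 13 intervals after the first: 13 × 13 = 169 days after 14 September 1977.
September has 30 days — 16 days to the end of September leaves 153.
October has 31 days (122 left).
November has 30 days (92 left).
December has 31 days (61 left).
January has 31 days (30 left).
February has 28 days (2 left).
2 days into March → 2 March 1978.

2 March 1978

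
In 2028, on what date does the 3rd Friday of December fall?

December 2028 begins on a Friday, so the first Friday is December 1.
The 3rd Friday is 2 weeks later: 1 + 14 = 15.

December 15, 2028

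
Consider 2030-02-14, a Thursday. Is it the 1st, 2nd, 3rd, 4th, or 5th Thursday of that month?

Day 14 falls in week ⌈14/7⌉ of the month.
Days 1–7 hold the 1st Thursday, 8–14 the 2nd, 15–21 the 3rd, 22–28 the 4th, 29–31 the 5th.
14 is in the range for the 2nd.

2nd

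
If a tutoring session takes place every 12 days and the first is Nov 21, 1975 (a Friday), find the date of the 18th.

The 18th occurrence is 17 intervals after the first: 17 × 12 = 204 days after Nov 21, 1975.
Nov has 30 days — 9 days to the end of Nov leaves 195.
Dec has 31 days (164 left).
Jan has 31 days (133 left).
Feb has 29 days (104 left).
Mar has 31 days (73 left).
Apr has 30 days (43 left).
May has 31 days (12 left).
12 days into Jun → Jun 12, 1976.

Jun 12, 1976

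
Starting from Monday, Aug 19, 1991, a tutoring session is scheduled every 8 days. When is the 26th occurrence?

The 26th occurrence is 25 intervals after the first: 25 × 8 = 200 days after Aug 19, 1991.
Aug has 31 days — 12 days to the end of Aug leaves 188.
Sep has 30 days (158 left).
Oct has 31 days (127 left).
Nov has 30 days (97 left).
Dec has 31 days (66 left).
Jan has 31 days (35 left).
Feb has 29 days (6 left).
6 days into Mar → Mar 6, 1992.

Mar 6, 1992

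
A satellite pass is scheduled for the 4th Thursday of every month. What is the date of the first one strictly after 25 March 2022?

28 April 2022

March 2022 starts on a Tuesday; its first Thursday is the 3rd, so the 4th Thursday is the 24th — 24 March 2022.
That is not after 25 March 2022, so look at April 2022.
April 2022 starts on a Friday; its first Thursday is the 7th, so the 4th Thursday is the 28th — 28 April 2022.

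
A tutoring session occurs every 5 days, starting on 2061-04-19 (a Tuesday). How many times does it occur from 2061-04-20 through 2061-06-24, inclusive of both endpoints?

13

Occurrences land 5·i days after 2061-04-19 for i = 0, 1, 2, …
2061-04-20 is 1 day after the start; 1 ÷ 5 = 0 remainder 1; since the remainder is 1, round up to i = 1. First occurrence in the window: #2 on 2061-04-24 (1×5 = 5 days in).
2061-06-24 is 66 days after the start; 66 ÷ 5 = 13 remainder 1. Last occurrence in the window: #14 on 2061-06-23.
Occurrences #2 through #14: 13 in total.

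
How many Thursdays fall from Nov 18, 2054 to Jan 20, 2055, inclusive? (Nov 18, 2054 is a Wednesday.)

Nov 18, 2054 is a Wednesday; the first Thursday on or after it is Nov 19, 2054 (1 day later).
From Nov 19, 2054 to Jan 20, 2055: 11 + 31 + 20 = 62 days (rest of Nov, Dec, Jan).
62 ÷ 7 = 8 full weeks with remainder 6, so 8 more Thursdays after the first → 9.

9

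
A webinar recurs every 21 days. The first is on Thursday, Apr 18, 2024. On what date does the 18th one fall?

The 18th occurrence is 17 intervals after the first: 17 × 21 = 357 days after Apr 18, 2024.
Apr has 30 days — 12 days to the end of Apr leaves 345.
May has 31 days (314 left).
Jun has 30 days (284 left).
Jul has 31 days (253 left).
Aug has 31 days (222 left).
Sep has 30 days (192 left).
Oct has 31 days (161 left).
Nov has 30 days (131 left).
Dec has 31 days (100 left).
Jan has 31 days (69 left).
Feb has 28 days (41 left).
Mar has 31 days (10 left).
10 days into Apr → Apr 10, 2025.

Apr 10, 2025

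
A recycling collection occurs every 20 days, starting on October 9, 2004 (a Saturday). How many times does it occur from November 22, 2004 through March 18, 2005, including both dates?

6

Occurrences land 20·i days after October 9, 2004 for i = 0, 1, 2, …
November 22, 2004 is 44 days after the start; 44 ÷ 20 = 2 remainder 4; since the remainder is 4, round up to i = 3. First occurrence in the window: #4 on December 8, 2004 (3×20 = 60 days in).
March 18, 2005 is 160 days after the start; 160 ÷ 20 = 8 remainder 0. Last occurrence in the window: #9 on March 18, 2005.
Occurrences #4 through #9: 6 in total.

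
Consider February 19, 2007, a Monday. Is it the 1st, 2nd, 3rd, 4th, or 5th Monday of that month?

3rd

Day 19 falls in week ⌈19/7⌉ of the month.
Days 1–7 hold the 1st Monday, 8–14 the 2nd, 15–21 the 3rd, 22–28 the 4th, 29–31 the 5th.
19 is in the range for the 3rd.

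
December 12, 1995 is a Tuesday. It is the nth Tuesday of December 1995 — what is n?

Day 12 falls in week ⌈12/7⌉ of the month.
Days 1–7 hold the 1st Tuesday, 8–14 the 2nd, 15–21 the 3rd, 22–28 the 4th, 29–31 the 5th.
12 is in the range for the 2nd.

2nd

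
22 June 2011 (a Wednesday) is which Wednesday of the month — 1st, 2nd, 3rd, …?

4th

Day 22 falls in week ⌈22/7⌉ of the month.
Days 1–7 hold the 1st Wednesday, 8–14 the 2nd, 15–21 the 3rd, 22–28 the 4th, 29–31 the 5th.
22 is in the range for the 4th.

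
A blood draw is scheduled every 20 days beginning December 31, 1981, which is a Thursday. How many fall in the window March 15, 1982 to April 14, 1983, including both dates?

Occurrences land 20·i days after December 31, 1981 for i = 0, 1, 2, …
March 15, 1982 is 74 days after the start; 74 ÷ 20 = 3 remainder 14; since the remainder is 14, round up to i = 4. First occurrence in the window: #5 on March 21, 1982 (4×20 = 80 days in).
April 14, 1983 is 469 days after the start; 469 ÷ 20 = 23 remainder 9. Last occurrence in the window: #24 on April 5, 1983.
Occurrences #5 through #24: 20 in total.

20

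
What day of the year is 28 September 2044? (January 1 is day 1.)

Days in months before September: 31 + 29 + 31 + 30 + 31 + 30 + 31 + 31 = 244.
Plus 28 days into September → day 272.

272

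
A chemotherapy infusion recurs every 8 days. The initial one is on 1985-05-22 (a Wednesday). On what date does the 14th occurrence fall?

1985-09-03

The 14th occurrence is 13 intervals after the first: 13 × 8 = 104 days after 1985-05-22.
May has 31 days — 9 days to the end of May leaves 95.
June has 30 days (65 left).
July has 31 days (34 left).
August has 31 days (3 left).
3 days into September → 1985-09-03.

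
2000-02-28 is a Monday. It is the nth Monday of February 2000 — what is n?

4th

Day 28 falls in week ⌈28/7⌉ of the month.
Days 1–7 hold the 1st Monday, 8–14 the 2nd, 15–21 the 3rd, 22–28 the 4th, 29–31 the 5th.
28 is in the range for the 4th.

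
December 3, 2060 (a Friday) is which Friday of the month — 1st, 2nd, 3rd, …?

1st

Day 3 falls in week ⌈3/7⌉ of the month.
Days 1–7 hold the 1st Friday, 8–14 the 2nd, 15–21 the 3rd, 22–28 the 4th, 29–31 the 5th.
3 is in the range for the 1st.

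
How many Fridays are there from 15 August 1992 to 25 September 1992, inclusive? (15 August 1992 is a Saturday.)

6

15 August 1992 is a Saturday; the first Friday on or after it is 21 August 1992 (6 days later).
From 21 August 1992 to 25 September 1992: 10 + 25 = 35 days (rest of August, September).
35 ÷ 7 = 5 full weeks with remainder 0, so 5 more Fridays after the first → 6.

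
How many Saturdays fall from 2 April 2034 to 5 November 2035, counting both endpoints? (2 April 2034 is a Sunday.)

83

2 April 2034 is a Sunday; the first Saturday on or after it is 8 April 2034 (6 days later).
From 8 April 2034 to 5 November 2035: 267 + 309 = 576 days (rest of 2034, to 5 November 2035 in 2035).
576 ÷ 7 = 82 full weeks with remainder 2, so 82 more Saturdays after the first → 83.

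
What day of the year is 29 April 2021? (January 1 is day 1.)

119

Days in months before April: 31 + 28 + 31 = 90.
Plus 29 days into April → day 119.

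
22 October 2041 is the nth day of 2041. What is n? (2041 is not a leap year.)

Days in months before October: 31 + 28 + 31 + 30 + 31 + 30 + 31 + 31 + 30 = 273.
Plus 22 days into October → day 295.

295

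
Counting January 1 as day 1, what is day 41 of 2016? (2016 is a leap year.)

10 February 2016

January has 31 days (41 − 31 = 10 remain).
10 into February → February 10.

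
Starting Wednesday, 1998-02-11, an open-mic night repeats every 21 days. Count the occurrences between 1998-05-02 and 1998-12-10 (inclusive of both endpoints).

11

Occurrences land 21·i days after 1998-02-11 for i = 0, 1, 2, …
1998-05-02 is 80 days after the start; 80 ÷ 21 = 3 remainder 17; since the remainder is 17, round up to i = 4. First occurrence in the window: #5 on 1998-05-06 (4×21 = 84 days in).
1998-12-10 is 302 days after the start; 302 ÷ 21 = 14 remainder 8. Last occurrence in the window: #15 on 1998-12-02.
Occurrences #5 through #15: 11 in total.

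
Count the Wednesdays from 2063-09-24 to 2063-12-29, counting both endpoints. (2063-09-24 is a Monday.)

14

2063-09-24 is a Monday; the first Wednesday on or after it is 2063-09-26 (2 days later).
From 2063-09-26 to 2063-12-29: 4 + 31 + 30 + 29 = 94 days (rest of September, October, November, December).
94 ÷ 7 = 13 full weeks with remainder 3, so 13 more Wednesdays after the first → 14.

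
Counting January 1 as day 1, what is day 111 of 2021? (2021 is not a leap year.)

21 April 2021

January has 31 days (111 − 31 = 80 remain).
February has 28 days (80 − 28 = 52 remain).
March has 31 days (52 − 31 = 21 remain).
21 into April → April 21.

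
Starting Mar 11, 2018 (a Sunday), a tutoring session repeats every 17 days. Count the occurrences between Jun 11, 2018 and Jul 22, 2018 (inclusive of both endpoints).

2

Occurrences land 17·i days after Mar 11, 2018 for i = 0, 1, 2, …
Jun 11, 2018 is 92 days after the start; 92 ÷ 17 = 5 remainder 7; since the remainder is 7, round up to i = 6. First occurrence in the window: #7 on Jun 21, 2018 (6×17 = 102 days in).
Jul 22, 2018 is 133 days after the start; 133 ÷ 17 = 7 remainder 14. Last occurrence in the window: #8 on Jul 8, 2018.
Occurrences #7 through #8: 2 in total.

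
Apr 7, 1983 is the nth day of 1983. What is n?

Days in months before Apr: 31 + 28 + 31 = 90.
Plus 7 days into Apr → day 97.

97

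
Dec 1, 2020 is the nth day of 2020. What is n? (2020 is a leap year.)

336

Days in months before Dec: 31 + 29 + 31 + 30 + 31 + 30 + 31 + 31 + 30 + 31 + 30 = 335.
Plus 1 day into Dec → day 336.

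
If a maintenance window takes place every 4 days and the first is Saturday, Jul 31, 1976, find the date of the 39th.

The 39th occurrence is 38 intervals after the first: 38 × 4 = 152 days after Jul 31, 1976.
Jul has 31 days — 0 days to the end of Jul leaves 152.
Aug has 31 days (121 left).
Sep has 30 days (91 left).
Oct has 31 days (60 left).
Nov has 30 days (30 left).
30 days into Dec → Dec 30, 1976.

Dec 30, 1976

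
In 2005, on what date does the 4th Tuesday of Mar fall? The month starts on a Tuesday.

Mar 22, 2005

Mar 2005 begins on a Tuesday, so the first Tuesday is Mar 1.
The 4th Tuesday is 3 weeks later: 1 + 21 = 22.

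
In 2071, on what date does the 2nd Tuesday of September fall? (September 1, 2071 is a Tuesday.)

8 September 2071

September 2071 begins on a Tuesday, so the first Tuesday is September 1.
The 2nd Tuesday is 1 weeks later: 1 + 7 = 8.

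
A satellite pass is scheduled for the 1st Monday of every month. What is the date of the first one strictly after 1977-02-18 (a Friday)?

February 1977 starts on a Tuesday, so its 1st Monday is 1977-02-07 (6 days in).
That is not after 1977-02-18, so look at March 1977.
March 1977 starts on a Tuesday, so its 1st Monday is 1977-03-07 (6 days in).

1977-03-07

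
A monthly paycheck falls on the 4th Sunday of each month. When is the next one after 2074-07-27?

July 2074 starts on a Sunday; its first Sunday is the 1st, so the 4th Sunday is the 22nd — 2074-07-22.
That is not after 2074-07-27, so look at August 2074.
August 2074 starts on a Wednesday; its first Sunday is the 5th, so the 4th Sunday is the 26th — 2074-08-26.

2074-08-26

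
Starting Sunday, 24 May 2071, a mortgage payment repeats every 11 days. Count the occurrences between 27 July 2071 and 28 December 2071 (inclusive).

14

Occurrences land 11·i days after 24 May 2071 for i = 0, 1, 2, …
27 July 2071 is 64 days after the start; 64 ÷ 11 = 5 remainder 9; since the remainder is 9, round up to i = 6. First occurrence in the window: #7 on 29 July 2071 (6×11 = 66 days in).
28 December 2071 is 218 days after the start; 218 ÷ 11 = 19 remainder 9. Last occurrence in the window: #20 on 19 December 2071.
Occurrences #7 through #20: 14 in total.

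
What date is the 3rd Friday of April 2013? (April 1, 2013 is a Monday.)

April 2013 begins on a Monday, so the first Friday is April 5 (4 days later).
The 3rd Friday is 2 weeks later: 5 + 14 = 19.

19 April 2013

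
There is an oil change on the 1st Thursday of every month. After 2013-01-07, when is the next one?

January 2013 starts on a Tuesday, so its 1st Thursday is 2013-01-03 (2 days in).
That is not after 2013-01-07, so look at February 2013.
February 2013 starts on a Friday, so its 1st Thursday is 2013-02-07 (6 days in).

2013-02-07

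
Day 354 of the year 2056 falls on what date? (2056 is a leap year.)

2056-12-19

January has 31 days (354 − 31 = 323 remain).
February has 29 days (323 − 29 = 294 remain).
March has 31 days (294 − 31 = 263 remain).
April has 30 days (263 − 30 = 233 remain).
May has 31 days (233 − 31 = 202 remain).
June has 30 days (202 − 30 = 172 remain).
July has 31 days (172 − 31 = 141 remain).
August has 31 days (141 − 31 = 110 remain).
September has 30 days (110 − 30 = 80 remain).
October has 31 days (80 − 31 = 49 remain).
November has 30 days (49 − 30 = 19 remain).
19 into December → December 19.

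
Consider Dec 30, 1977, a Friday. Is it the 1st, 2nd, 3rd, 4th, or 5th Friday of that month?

5th

Day 30 falls in week ⌈30/7⌉ of the month.
Days 1–7 hold the 1st Friday, 8–14 the 2nd, 15–21 the 3rd, 22–28 the 4th, 29–31 the 5th.
30 is in the range for the 5th.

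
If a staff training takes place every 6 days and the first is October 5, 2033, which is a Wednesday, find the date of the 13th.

December 16, 2033

The 13th occurrence is 12 intervals after the first: 12 × 6 = 72 days after October 5, 2033.
October has 31 days — 26 days to the end of October leaves 46.
November has 30 days (16 left).
16 days into December → December 16, 2033.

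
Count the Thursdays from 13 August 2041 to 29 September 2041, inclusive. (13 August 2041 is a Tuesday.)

13 August 2041 is a Tuesday; the first Thursday on or after it is 15 August 2041 (2 days later).
From 15 August 2041 to 29 September 2041: 16 + 29 = 45 days (rest of August, September).
45 ÷ 7 = 6 full weeks with remainder 3, so 6 more Thursdays after the first → 7.

7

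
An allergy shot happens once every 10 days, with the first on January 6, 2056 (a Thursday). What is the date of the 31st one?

The 31st occurrence is 30 intervals after the first: 30 × 10 = 300 days after January 6, 2056.
January has 31 days — 25 days to the end of January leaves 275.
February has 29 days (246 left).
March has 31 days (215 left).
April has 30 days (185 left).
May has 31 days (154 left).
June has 30 days (124 left).
July has 31 days (93 left).
August has 31 days (62 left).
September has 30 days (32 left).
October has 31 days (1 left).
1 day into November → November 1, 2056.

November 1, 2056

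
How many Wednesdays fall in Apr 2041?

Apr 1, 2041 is a Monday; the first Wednesday on or after it is Apr 3, 2041 (2 days later).
From Apr 3, 2041 to Apr 30, 2041 is 30 − 3 = 27 days.
27 ÷ 7 = 3 full weeks with remainder 6, so 3 more Wednesdays after the first → 4.

4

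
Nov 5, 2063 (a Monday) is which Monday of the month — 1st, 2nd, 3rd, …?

1st

Day 5 falls in week ⌈5/7⌉ of the month.
Days 1–7 hold the 1st Monday, 8–14 the 2nd, 15–21 the 3rd, 22–28 the 4th, 29–31 the 5th.
5 is in the range for the 1st.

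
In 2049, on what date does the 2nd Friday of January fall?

January 2049 begins on a Friday, so the first Friday is January 1.
The 2nd Friday is 1 weeks later: 1 + 7 = 8.

2049-01-08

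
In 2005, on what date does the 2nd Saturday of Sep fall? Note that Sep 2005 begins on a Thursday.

Sep 2005 begins on a Thursday, so the first Saturday is Sep 3 (2 days later).
The 2nd Saturday is 1 weeks later: 3 + 7 = 10.

Sep 10, 2005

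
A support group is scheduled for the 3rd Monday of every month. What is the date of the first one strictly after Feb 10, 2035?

Feb 2035 starts on a Thursday; its first Monday is the 5th, so the 3rd Monday is the 19th — Feb 19, 2035.
Feb 19, 2035 is after Feb 10, 2035, so that is the next one.

Feb 19, 2035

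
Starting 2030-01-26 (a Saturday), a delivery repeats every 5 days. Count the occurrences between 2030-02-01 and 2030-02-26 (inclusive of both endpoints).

5

Occurrences land 5·i days after 2030-01-26 for i = 0, 1, 2, …
2030-02-01 is 6 days after the start; 6 ÷ 5 = 1 remainder 1; since the remainder is 1, round up to i = 2. First occurrence in the window: #3 on 2030-02-05 (2×5 = 10 days in).
2030-02-26 is 31 days after the start; 31 ÷ 5 = 6 remainder 1. Last occurrence in the window: #7 on 2030-02-25.
Occurrences #3 through #7: 5 in total.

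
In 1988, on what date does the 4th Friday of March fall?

The first Friday of March 1988 is March 4.
The 4th Friday is 3 weeks later: 4 + 21 = 25.

1988-03-25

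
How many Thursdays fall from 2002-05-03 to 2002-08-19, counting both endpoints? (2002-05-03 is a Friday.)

2002-05-03 is a Friday; the first Thursday on or after it is 2002-05-09 (6 days later).
From 2002-05-09 to 2002-08-19: 22 + 30 + 31 + 19 = 102 days (rest of May, June, July, August).
102 ÷ 7 = 14 full weeks with remainder 4, so 14 more Thursdays after the first → 15.

15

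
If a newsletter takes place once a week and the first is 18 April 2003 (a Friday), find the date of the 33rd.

28 November 2003

The 33rd occurrence is 32 intervals after the first: 32 × 7 = 224 days after 18 April 2003.
April has 30 days — 12 days to the end of April leaves 212.
May has 31 days (181 left).
June has 30 days (151 left).
July has 31 days (120 left).
August has 31 days (89 left).
September has 30 days (59 left).
October has 31 days (28 left).
28 days into November → 28 November 2003.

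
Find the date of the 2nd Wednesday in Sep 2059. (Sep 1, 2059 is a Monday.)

Sep 2059 begins on a Monday, so the first Wednesday is Sep 3 (2 days later).
The 2nd Wednesday is 1 weeks later: 3 + 7 = 10.

Sep 10, 2059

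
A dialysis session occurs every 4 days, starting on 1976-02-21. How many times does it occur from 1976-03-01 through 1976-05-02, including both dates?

15

Occurrences land 4·i days after 1976-02-21 for i = 0, 1, 2, …
1976-03-01 is 9 days after the start; 9 ÷ 4 = 2 remainder 1; since the remainder is 1, round up to i = 3. First occurrence in the window: #4 on 1976-03-04 (3×4 = 12 days in).
1976-05-02 is 71 days after the start; 71 ÷ 4 = 17 remainder 3. Last occurrence in the window: #18 on 1976-04-29.
Occurrences #4 through #18: 15 in total.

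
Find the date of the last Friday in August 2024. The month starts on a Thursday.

August 30, 2024

August 2024 begins on a Thursday, so the first Friday is August 2 (1 day later).
August 2024 has 31 days. Adding weeks: 2, 9, 16, 23, 30 — the last one ≤ 31 is the 30th.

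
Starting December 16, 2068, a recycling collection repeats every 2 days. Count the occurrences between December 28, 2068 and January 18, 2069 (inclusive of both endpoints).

Occurrences land 2·i days after December 16, 2068 for i = 0, 1, 2, …
December 28, 2068 is 12 days after the start; 12 ÷ 2 = 6 remainder 0. First occurrence in the window: #7 on December 28, 2068 (6×2 = 12 days in).
January 18, 2069 is 33 days after the start; 33 ÷ 2 = 16 remainder 1. Last occurrence in the window: #17 on January 17, 2069.
Occurrences #7 through #17: 11 in total.

11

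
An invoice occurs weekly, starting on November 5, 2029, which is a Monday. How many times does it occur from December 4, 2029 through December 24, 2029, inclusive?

Occurrences land 7·i days after November 5, 2029 for i = 0, 1, 2, …
December 4, 2029 is 29 days after the start; 29 ÷ 7 = 4 remainder 1; since the remainder is 1, round up to i = 5. First occurrence in the window: #6 on December 10, 2029 (5×7 = 35 days in).
December 24, 2029 is 49 days after the start; 49 ÷ 7 = 7 remainder 0. Last occurrence in the window: #8 on December 24, 2029.
Occurrences #6 through #8: 3 in total.

3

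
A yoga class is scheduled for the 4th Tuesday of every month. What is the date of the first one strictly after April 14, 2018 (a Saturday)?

April 24, 2018

April 2018 starts on a Sunday; its first Tuesday is the 3rd, so the 4th Tuesday is the 24th — April 24, 2018.
April 24, 2018 is after April 14, 2018, so that is the next one.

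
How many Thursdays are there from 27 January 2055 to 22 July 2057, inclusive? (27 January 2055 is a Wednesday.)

27 January 2055 is a Wednesday; the first Thursday on or after it is 28 January 2055 (1 day later).
From 28 January 2055 to 22 July 2057: 337 + 366 + 203 = 906 days (rest of 2055, 2056, to 22 July 2057 in 2057).
906 ÷ 7 = 129 full weeks with remainder 3, so 129 more Thursdays after the first → 130.

130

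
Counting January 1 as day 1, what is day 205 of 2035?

Jan has 31 days (205 − 31 = 174 remain).
Feb has 28 days (174 − 28 = 146 remain).
Mar has 31 days (146 − 31 = 115 remain).
Apr has 30 days (115 − 30 = 85 remain).
May has 31 days (85 − 31 = 54 remain).
Jun has 30 days (54 − 30 = 24 remain).
24 into Jul → Jul 24.

Jul 24, 2035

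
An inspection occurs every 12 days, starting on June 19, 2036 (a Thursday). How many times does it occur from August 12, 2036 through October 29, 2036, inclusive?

7

Occurrences land 12·i days after June 19, 2036 for i = 0, 1, 2, …
August 12, 2036 is 54 days after the start; 54 ÷ 12 = 4 remainder 6; since the remainder is 6, round up to i = 5. First occurrence in the window: #6 on August 18, 2036 (5×12 = 60 days in).
October 29, 2036 is 132 days after the start; 132 ÷ 12 = 11 remainder 0. Last occurrence in the window: #12 on October 29, 2036.
Occurrences #6 through #12: 7 in total.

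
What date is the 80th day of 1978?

January has 31 days (80 − 31 = 49 remain).
February has 28 days (49 − 28 = 21 remain).
21 into March → March 21.

21 March 1978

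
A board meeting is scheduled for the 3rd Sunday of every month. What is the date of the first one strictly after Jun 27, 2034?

Jul 16, 2034

Jun 2034 starts on a Thursday; its first Sunday is the 4th, so the 3rd Sunday is the 18th — Jun 18, 2034.
That is not after Jun 27, 2034, so look at Jul 2034.
Jul 2034 starts on a Saturday; its first Sunday is the 2nd, so the 3rd Sunday is the 16th — Jul 16, 2034.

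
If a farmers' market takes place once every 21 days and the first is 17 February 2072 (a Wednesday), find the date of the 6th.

The 6th occurrence is 5 intervals after the first: 5 × 21 = 105 days after 17 February 2072.
February has 29 days — 12 days to the end of February leaves 93.
March has 31 days (62 left).
April has 30 days (32 left).
May has 31 days (1 left).
1 day into June → 1 June 2072.

1 June 2072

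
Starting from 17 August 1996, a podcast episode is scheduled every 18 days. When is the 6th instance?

The 6th occurrence is 5 intervals after the first: 5 × 18 = 90 days after 17 August 1996.
August has 31 days — 14 days to the end of August leaves 76.
September has 30 days (46 left).
October has 31 days (15 left).
15 days into November → 15 November 1996.

15 November 1996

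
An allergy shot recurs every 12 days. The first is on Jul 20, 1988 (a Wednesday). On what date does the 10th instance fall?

The 10th occurrence is 9 intervals after the first: 9 × 12 = 108 days after Jul 20, 1988.
Jul has 31 days — 11 days to the end of Jul leaves 97.
Aug has 31 days (66 left).
Sep has 30 days (36 left).
Oct has 31 days (5 left).
5 days into Nov → Nov 5, 1988.

Nov 5, 1988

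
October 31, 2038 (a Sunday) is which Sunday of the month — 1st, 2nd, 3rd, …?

Day 31 falls in week ⌈31/7⌉ of the month.
Days 1–7 hold the 1st Sunday, 8–14 the 2nd, 15–21 the 3rd, 22–28 the 4th, 29–31 the 5th.
31 is in the range for the 5th.

5th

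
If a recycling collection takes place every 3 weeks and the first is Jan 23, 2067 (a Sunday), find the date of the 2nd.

Feb 13, 2067

The 2nd occurrence is 1 interval after the first: 1 × 21 = 21 days after Jan 23, 2067.
Jan has 31 days — 8 days to the end of Jan leaves 13.
13 days into Feb → Feb 13, 2067.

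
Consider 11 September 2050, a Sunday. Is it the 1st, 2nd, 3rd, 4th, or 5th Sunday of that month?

Day 11 falls in week ⌈11/7⌉ of the month.
Days 1–7 hold the 1st Sunday, 8–14 the 2nd, 15–21 the 3rd, 22–28 the 4th, 29–31 the 5th.
11 is in the range for the 2nd.

2nd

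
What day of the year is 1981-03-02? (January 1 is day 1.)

61

Days in months before March: 31 + 28 = 59.
Plus 2 days into March → day 61.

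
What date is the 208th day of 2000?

July 26, 2000

January has 31 days (208 − 31 = 177 remain).
February has 29 days (177 − 29 = 148 remain).
March has 31 days (148 − 31 = 117 remain).
April has 30 days (117 − 30 = 87 remain).
May has 31 days (87 − 31 = 56 remain).
June has 30 days (56 − 30 = 26 remain).
26 into July → July 26.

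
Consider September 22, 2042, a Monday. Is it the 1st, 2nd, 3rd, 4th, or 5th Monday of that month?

Day 22 falls in week ⌈22/7⌉ of the month.
Days 1–7 hold the 1st Monday, 8–14 the 2nd, 15–21 the 3rd, 22–28 the 4th, 29–31 the 5th.
22 is in the range for the 4th.

4th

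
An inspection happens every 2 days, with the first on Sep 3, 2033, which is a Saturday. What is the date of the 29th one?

Oct 29, 2033

The 29th occurrence is 28 intervals after the first: 28 × 2 = 56 days after Sep 3, 2033.
Sep has 30 days — 27 days to the end of Sep leaves 29.
29 days into Oct → Oct 29, 2033.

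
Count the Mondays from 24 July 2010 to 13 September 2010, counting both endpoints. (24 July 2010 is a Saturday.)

24 July 2010 is a Saturday; the first Monday on or after it is 26 July 2010 (2 days later).
From 26 July 2010 to 13 September 2010: 5 + 31 + 13 = 49 days (rest of July, August, September).
49 ÷ 7 = 7 full weeks with remainder 0, so 7 more Mondays after the first → 8.

8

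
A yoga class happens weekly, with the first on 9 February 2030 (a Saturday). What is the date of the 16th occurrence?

25 May 2030

The 16th occurrence is 15 intervals after the first: 15 × 7 = 105 days after 9 February 2030.
February has 28 days — 19 days to the end of February leaves 86.
March has 31 days (55 left).
April has 30 days (25 left).
25 days into May → 25 May 2030.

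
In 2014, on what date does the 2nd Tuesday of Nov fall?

Nov 11, 2014

Nov 2014 begins on a Saturday, so the first Tuesday is Nov 4 (3 days later).
The 2nd Tuesday is 1 weeks later: 4 + 7 = 11.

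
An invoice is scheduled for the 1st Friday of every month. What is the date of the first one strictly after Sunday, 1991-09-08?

September 1991 starts on a Sunday, so its 1st Friday is 1991-09-06 (5 days in).
That is not after 1991-09-08, so look at October 1991.
October 1991 starts on a Tuesday, so its 1st Friday is 1991-10-04 (3 days in).

1991-10-04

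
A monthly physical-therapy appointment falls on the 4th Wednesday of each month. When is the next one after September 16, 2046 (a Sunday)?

September 2046 starts on a Saturday; its first Wednesday is the 5th, so the 4th Wednesday is the 26th — September 26, 2046.
September 26, 2046 is after September 16, 2046, so that is the next one.

September 26, 2046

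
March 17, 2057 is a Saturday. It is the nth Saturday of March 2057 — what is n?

3rd

Day 17 falls in week ⌈17/7⌉ of the month.
Days 1–7 hold the 1st Saturday, 8–14 the 2nd, 15–21 the 3rd, 22–28 the 4th, 29–31 the 5th.
17 is in the range for the 3rd.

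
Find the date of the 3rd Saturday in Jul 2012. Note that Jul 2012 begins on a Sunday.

Jul 2012 begins on a Sunday, so the first Saturday is Jul 7 (6 days later).
The 3rd Saturday is 2 weeks later: 7 + 14 = 21.

Jul 21, 2012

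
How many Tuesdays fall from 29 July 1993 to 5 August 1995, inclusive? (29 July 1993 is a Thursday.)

105

29 July 1993 is a Thursday; the first Tuesday on or after it is 3 August 1993 (5 days later).
From 3 August 1993 to 5 August 1995: 150 + 365 + 217 = 732 days (rest of 1993, 1994, to 5 August 1995 in 1995).
732 ÷ 7 = 104 full weeks with remainder 4, so 104 more Tuesdays after the first → 105.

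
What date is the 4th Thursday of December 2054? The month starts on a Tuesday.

2054-12-24

December 2054 begins on a Tuesday, so the first Thursday is December 3 (2 days later).
The 4th Thursday is 3 weeks later: 3 + 21 = 24.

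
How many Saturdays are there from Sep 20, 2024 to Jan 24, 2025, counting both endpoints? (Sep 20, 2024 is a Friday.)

18

Sep 20, 2024 is a Friday; the first Saturday on or after it is Sep 21, 2024 (1 day later).
From Sep 21, 2024 to Jan 24, 2025: 9 + 31 + 30 + 31 + 24 = 125 days (rest of Sep, Oct, Nov, Dec, Jan).
125 ÷ 7 = 17 full weeks with remainder 6, so 17 more Saturdays after the first → 18.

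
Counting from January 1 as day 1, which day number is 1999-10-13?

Days in months before October: 31 + 28 + 31 + 30 + 31 + 30 + 31 + 31 + 30 = 273.
Plus 13 days into October → day 286.

286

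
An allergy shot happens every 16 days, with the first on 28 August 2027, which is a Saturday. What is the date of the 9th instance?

3 January 2028

The 9th occurrence is 8 intervals after the first: 8 × 16 = 128 days after 28 August 2027.
August has 31 days — 3 days to the end of August leaves 125.
September has 30 days (95 left).
October has 31 days (64 left).
November has 30 days (34 left).
December has 31 days (3 left).
3 days into January → 3 January 2028.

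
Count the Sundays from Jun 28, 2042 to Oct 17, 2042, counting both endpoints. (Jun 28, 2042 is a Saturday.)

16

Jun 28, 2042 is a Saturday; the first Sunday on or after it is Jun 29, 2042 (1 day later).
From Jun 29, 2042 to Oct 17, 2042: 1 + 31 + 31 + 30 + 17 = 110 days (rest of Jun, Jul, Aug, Sep, Oct).
110 ÷ 7 = 15 full weeks with remainder 5, so 15 more Sundays after the first → 16.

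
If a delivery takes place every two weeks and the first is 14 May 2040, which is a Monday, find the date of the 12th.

The 12th occurrence is 11 intervals after the first: 11 × 14 = 154 days after 14 May 2040.
May has 31 days — 17 days to the end of May leaves 137.
June has 30 days (107 left).
July has 31 days (76 left).
August has 31 days (45 left).
September has 30 days (15 left).
15 days into October → 15 October 2040.

15 October 2040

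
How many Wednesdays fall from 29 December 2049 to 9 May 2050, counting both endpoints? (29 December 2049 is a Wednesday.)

19

29 December 2049 is a Wednesday; the first Wednesday on or after it is 29 December 2049.
From 29 December 2049 to 9 May 2050: 2 + 31 + 28 + 31 + 30 + 9 = 131 days (rest of December, January, February, March, April, May).
131 ÷ 7 = 18 full weeks with remainder 5, so 18 more Wednesdays after the first → 19.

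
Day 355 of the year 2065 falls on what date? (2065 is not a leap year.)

2065-12-21

January has 31 days (355 − 31 = 324 remain).
February has 28 days (324 − 28 = 296 remain).
March has 31 days (296 − 31 = 265 remain).
April has 30 days (265 − 30 = 235 remain).
May has 31 days (235 − 31 = 204 remain).
June has 30 days (204 − 30 = 174 remain).
July has 31 days (174 − 31 = 143 remain).
August has 31 days (143 − 31 = 112 remain).
September has 30 days (112 − 30 = 82 remain).
October has 31 days (82 − 31 = 51 remain).
November has 30 days (51 − 30 = 21 remain).
21 into December → December 21.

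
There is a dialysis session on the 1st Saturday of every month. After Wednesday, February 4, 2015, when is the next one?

February 2015 starts on a Sunday, so its 1st Saturday is February 7, 2015 (6 days in).
February 7, 2015 is after February 4, 2015, so that is the next one.

February 7, 2015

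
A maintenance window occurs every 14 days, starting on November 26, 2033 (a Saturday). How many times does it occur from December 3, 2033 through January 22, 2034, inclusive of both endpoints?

4

Occurrences land 14·i days after November 26, 2033 for i = 0, 1, 2, …
December 3, 2033 is 7 days after the start; 7 ÷ 14 = 0 remainder 7; since the remainder is 7, round up to i = 1. First occurrence in the window: #2 on December 10, 2033 (1×14 = 14 days in).
January 22, 2034 is 57 days after the start; 57 ÷ 14 = 4 remainder 1. Last occurrence in the window: #5 on January 21, 2034.
Occurrences #2 through #5: 4 in total.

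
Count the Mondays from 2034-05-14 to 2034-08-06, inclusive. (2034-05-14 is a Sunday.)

12

2034-05-14 is a Sunday; the first Monday on or after it is 2034-05-15 (1 day later).
From 2034-05-15 to 2034-08-06: 16 + 30 + 31 + 6 = 83 days (rest of May, June, July, August).
83 ÷ 7 = 11 full weeks with remainder 6, so 11 more Mondays after the first → 12.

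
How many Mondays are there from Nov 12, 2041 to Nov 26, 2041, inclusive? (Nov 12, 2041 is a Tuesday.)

Nov 12, 2041 is a Tuesday; the first Monday on or after it is Nov 18, 2041 (6 days later).
From Nov 18, 2041 to Nov 26, 2041 is 26 − 18 = 8 days.
8 ÷ 7 = 1 full weeks with remainder 1, so 1 more Mondays after the first → 2.

2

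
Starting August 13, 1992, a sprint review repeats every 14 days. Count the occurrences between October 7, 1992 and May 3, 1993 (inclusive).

15

Occurrences land 14·i days after August 13, 1992 for i = 0, 1, 2, …
October 7, 1992 is 55 days after the start; 55 ÷ 14 = 3 remainder 13; since the remainder is 13, round up to i = 4. First occurrence in the window: #5 on October 8, 1992 (4×14 = 56 days in).
May 3, 1993 is 263 days after the start; 263 ÷ 14 = 18 remainder 11. Last occurrence in the window: #19 on April 22, 1993.
Occurrences #5 through #19: 15 in total.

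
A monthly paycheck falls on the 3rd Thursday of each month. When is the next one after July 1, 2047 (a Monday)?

July 18, 2047

July 2047 starts on a Monday; its first Thursday is the 4th, so the 3rd Thursday is the 18th — July 18, 2047.
July 18, 2047 is after July 1, 2047, so that is the next one.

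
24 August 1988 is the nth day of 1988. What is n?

Days in months before August: 31 + 29 + 31 + 30 + 31 + 30 + 31 = 213.
Plus 24 days into August → day 237.

237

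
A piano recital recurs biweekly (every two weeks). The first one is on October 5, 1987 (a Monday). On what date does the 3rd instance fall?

November 2, 1987

The 3rd occurrence is 2 intervals after the first: 2 × 14 = 28 days after October 5, 1987.
October has 31 days — 26 days to the end of October leaves 2.
2 days into November → November 2, 1987.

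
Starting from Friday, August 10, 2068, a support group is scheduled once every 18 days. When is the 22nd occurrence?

The 22nd occurrence is 21 intervals after the first: 21 × 18 = 378 days after August 10, 2068.
August has 31 days — 21 days to the end of August leaves 357.
September has 30 days (327 left).
October has 31 days (296 left).
November has 30 days (266 left).
December has 31 days (235 left).
January has 31 days (204 left).
February has 28 days (176 left).
March has 31 days (145 left).
April has 30 days (115 left).
May has 31 days (84 left).
June has 30 days (54 left).
July has 31 days (23 left).
23 days into August → August 23, 2069.

August 23, 2069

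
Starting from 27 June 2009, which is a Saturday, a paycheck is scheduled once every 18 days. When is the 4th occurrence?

The 4th occurrence is 3 intervals after the first: 3 × 18 = 54 days after 27 June 2009.
June has 30 days — 3 days to the end of June leaves 51.
July has 31 days (20 left).
20 days into August → 20 August 2009.

20 August 2009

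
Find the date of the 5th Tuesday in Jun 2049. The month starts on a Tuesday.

Jun 2049 begins on a Tuesday, so the first Tuesday is Jun 1.
The 5th Tuesday is 4 weeks later: 1 + 28 = 29.

Jun 29, 2049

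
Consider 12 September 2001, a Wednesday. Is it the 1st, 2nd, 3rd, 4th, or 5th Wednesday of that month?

2nd

Day 12 falls in week ⌈12/7⌉ of the month.
Days 1–7 hold the 1st Wednesday, 8–14 the 2nd, 15–21 the 3rd, 22–28 the 4th, 29–31 the 5th.
12 is in the range for the 2nd.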